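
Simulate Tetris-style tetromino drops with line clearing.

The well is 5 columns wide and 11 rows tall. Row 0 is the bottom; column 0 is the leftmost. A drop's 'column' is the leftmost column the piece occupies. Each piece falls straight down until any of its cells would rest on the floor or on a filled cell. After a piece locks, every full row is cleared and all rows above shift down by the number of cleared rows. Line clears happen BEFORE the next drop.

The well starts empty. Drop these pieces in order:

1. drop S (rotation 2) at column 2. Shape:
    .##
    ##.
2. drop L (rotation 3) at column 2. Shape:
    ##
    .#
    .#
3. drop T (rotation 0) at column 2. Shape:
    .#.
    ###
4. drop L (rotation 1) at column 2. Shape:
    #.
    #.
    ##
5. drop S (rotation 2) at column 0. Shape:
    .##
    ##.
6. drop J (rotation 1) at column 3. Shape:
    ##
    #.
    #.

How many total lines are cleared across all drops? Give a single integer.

Drop 1: S rot2 at col 2 lands with bottom-row=0; cleared 0 line(s) (total 0); column heights now [0 0 1 2 2], max=2
Drop 2: L rot3 at col 2 lands with bottom-row=2; cleared 0 line(s) (total 0); column heights now [0 0 5 5 2], max=5
Drop 3: T rot0 at col 2 lands with bottom-row=5; cleared 0 line(s) (total 0); column heights now [0 0 6 7 6], max=7
Drop 4: L rot1 at col 2 lands with bottom-row=7; cleared 0 line(s) (total 0); column heights now [0 0 10 8 6], max=10
Drop 5: S rot2 at col 0 lands with bottom-row=9; cleared 0 line(s) (total 0); column heights now [10 11 11 8 6], max=11
Drop 6: J rot1 at col 3 lands with bottom-row=8; cleared 0 line(s) (total 0); column heights now [10 11 11 11 11], max=11

Answer: 0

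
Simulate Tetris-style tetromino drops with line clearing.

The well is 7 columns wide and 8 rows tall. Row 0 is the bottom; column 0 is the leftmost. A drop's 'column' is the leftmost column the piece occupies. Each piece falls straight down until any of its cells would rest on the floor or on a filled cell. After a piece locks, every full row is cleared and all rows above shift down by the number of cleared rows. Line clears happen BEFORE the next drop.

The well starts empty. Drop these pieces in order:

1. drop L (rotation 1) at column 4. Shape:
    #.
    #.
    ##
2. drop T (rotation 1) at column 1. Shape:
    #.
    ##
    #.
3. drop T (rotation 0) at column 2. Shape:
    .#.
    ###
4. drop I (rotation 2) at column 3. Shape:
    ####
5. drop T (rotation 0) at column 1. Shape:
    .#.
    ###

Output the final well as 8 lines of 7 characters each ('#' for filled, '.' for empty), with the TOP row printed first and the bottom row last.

Drop 1: L rot1 at col 4 lands with bottom-row=0; cleared 0 line(s) (total 0); column heights now [0 0 0 0 3 1 0], max=3
Drop 2: T rot1 at col 1 lands with bottom-row=0; cleared 0 line(s) (total 0); column heights now [0 3 2 0 3 1 0], max=3
Drop 3: T rot0 at col 2 lands with bottom-row=3; cleared 0 line(s) (total 0); column heights now [0 3 4 5 4 1 0], max=5
Drop 4: I rot2 at col 3 lands with bottom-row=5; cleared 0 line(s) (total 0); column heights now [0 3 4 6 6 6 6], max=6
Drop 5: T rot0 at col 1 lands with bottom-row=6; cleared 0 line(s) (total 0); column heights now [0 7 8 7 6 6 6], max=8

Answer: ..#....
.###...
...####
...#...
..###..
.#..#..
.##.#..
.#..##.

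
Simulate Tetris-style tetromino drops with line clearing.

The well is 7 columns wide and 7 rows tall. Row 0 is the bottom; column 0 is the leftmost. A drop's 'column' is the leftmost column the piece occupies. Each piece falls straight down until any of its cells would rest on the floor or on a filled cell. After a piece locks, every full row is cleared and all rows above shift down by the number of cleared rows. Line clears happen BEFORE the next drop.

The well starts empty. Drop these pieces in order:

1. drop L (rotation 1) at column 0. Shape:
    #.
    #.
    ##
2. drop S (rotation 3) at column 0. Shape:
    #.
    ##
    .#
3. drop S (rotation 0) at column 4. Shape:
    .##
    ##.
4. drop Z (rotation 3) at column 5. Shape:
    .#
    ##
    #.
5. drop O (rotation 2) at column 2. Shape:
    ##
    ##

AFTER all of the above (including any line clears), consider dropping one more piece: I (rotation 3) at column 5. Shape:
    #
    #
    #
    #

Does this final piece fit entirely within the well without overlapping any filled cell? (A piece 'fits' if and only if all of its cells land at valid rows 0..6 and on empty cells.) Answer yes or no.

Drop 1: L rot1 at col 0 lands with bottom-row=0; cleared 0 line(s) (total 0); column heights now [3 1 0 0 0 0 0], max=3
Drop 2: S rot3 at col 0 lands with bottom-row=2; cleared 0 line(s) (total 0); column heights now [5 4 0 0 0 0 0], max=5
Drop 3: S rot0 at col 4 lands with bottom-row=0; cleared 0 line(s) (total 0); column heights now [5 4 0 0 1 2 2], max=5
Drop 4: Z rot3 at col 5 lands with bottom-row=2; cleared 0 line(s) (total 0); column heights now [5 4 0 0 1 4 5], max=5
Drop 5: O rot2 at col 2 lands with bottom-row=0; cleared 0 line(s) (total 0); column heights now [5 4 2 2 1 4 5], max=5
Test piece I rot3 at col 5 (width 1): heights before test = [5 4 2 2 1 4 5]; fits = False

Answer: no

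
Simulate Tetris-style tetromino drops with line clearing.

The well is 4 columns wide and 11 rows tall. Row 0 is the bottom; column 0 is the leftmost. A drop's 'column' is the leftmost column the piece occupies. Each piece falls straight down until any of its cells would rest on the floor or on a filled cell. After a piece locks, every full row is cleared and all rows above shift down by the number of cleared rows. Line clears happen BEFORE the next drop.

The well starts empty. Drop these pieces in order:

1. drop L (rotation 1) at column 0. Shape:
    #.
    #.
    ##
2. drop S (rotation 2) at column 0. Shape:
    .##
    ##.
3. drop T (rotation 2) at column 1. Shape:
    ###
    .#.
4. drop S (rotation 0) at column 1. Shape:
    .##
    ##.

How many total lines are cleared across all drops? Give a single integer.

Drop 1: L rot1 at col 0 lands with bottom-row=0; cleared 0 line(s) (total 0); column heights now [3 1 0 0], max=3
Drop 2: S rot2 at col 0 lands with bottom-row=3; cleared 0 line(s) (total 0); column heights now [4 5 5 0], max=5
Drop 3: T rot2 at col 1 lands with bottom-row=5; cleared 0 line(s) (total 0); column heights now [4 7 7 7], max=7
Drop 4: S rot0 at col 1 lands with bottom-row=7; cleared 0 line(s) (total 0); column heights now [4 8 9 9], max=9

Answer: 0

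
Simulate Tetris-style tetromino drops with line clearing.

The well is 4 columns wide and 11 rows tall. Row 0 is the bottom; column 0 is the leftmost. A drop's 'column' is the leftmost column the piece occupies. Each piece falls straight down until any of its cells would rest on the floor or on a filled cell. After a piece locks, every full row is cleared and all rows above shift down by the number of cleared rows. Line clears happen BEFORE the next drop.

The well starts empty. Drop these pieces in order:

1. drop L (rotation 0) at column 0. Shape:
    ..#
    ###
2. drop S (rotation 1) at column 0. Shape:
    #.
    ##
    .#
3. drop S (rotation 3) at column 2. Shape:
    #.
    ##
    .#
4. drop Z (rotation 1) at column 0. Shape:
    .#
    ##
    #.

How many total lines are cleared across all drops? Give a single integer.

Drop 1: L rot0 at col 0 lands with bottom-row=0; cleared 0 line(s) (total 0); column heights now [1 1 2 0], max=2
Drop 2: S rot1 at col 0 lands with bottom-row=1; cleared 0 line(s) (total 0); column heights now [4 3 2 0], max=4
Drop 3: S rot3 at col 2 lands with bottom-row=1; cleared 1 line(s) (total 1); column heights now [3 2 3 2], max=3
Drop 4: Z rot1 at col 0 lands with bottom-row=3; cleared 0 line(s) (total 1); column heights now [5 6 3 2], max=6

Answer: 1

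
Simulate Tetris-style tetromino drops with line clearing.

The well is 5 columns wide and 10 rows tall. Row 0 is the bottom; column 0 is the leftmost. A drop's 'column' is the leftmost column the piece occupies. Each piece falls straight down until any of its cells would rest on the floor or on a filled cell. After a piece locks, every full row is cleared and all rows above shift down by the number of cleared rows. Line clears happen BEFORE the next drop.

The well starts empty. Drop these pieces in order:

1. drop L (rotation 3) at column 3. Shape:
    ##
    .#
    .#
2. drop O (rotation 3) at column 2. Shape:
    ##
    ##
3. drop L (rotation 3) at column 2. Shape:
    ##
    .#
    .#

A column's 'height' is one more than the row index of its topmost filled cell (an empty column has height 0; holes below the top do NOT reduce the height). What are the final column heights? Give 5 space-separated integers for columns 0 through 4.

Answer: 0 0 8 8 3

Derivation:
Drop 1: L rot3 at col 3 lands with bottom-row=0; cleared 0 line(s) (total 0); column heights now [0 0 0 3 3], max=3
Drop 2: O rot3 at col 2 lands with bottom-row=3; cleared 0 line(s) (total 0); column heights now [0 0 5 5 3], max=5
Drop 3: L rot3 at col 2 lands with bottom-row=5; cleared 0 line(s) (total 0); column heights now [0 0 8 8 3], max=8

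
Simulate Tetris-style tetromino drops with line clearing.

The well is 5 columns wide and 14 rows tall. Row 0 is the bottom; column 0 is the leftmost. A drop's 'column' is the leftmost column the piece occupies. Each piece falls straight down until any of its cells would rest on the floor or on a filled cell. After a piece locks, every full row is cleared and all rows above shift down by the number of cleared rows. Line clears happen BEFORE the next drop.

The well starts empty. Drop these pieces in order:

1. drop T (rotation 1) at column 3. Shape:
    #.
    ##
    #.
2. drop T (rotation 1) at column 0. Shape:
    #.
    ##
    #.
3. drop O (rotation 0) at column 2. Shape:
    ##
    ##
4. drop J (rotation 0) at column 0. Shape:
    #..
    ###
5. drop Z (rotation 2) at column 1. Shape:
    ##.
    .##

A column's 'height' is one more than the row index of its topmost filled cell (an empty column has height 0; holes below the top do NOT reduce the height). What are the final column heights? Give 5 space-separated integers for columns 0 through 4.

Answer: 7 8 8 7 2

Derivation:
Drop 1: T rot1 at col 3 lands with bottom-row=0; cleared 0 line(s) (total 0); column heights now [0 0 0 3 2], max=3
Drop 2: T rot1 at col 0 lands with bottom-row=0; cleared 0 line(s) (total 0); column heights now [3 2 0 3 2], max=3
Drop 3: O rot0 at col 2 lands with bottom-row=3; cleared 0 line(s) (total 0); column heights now [3 2 5 5 2], max=5
Drop 4: J rot0 at col 0 lands with bottom-row=5; cleared 0 line(s) (total 0); column heights now [7 6 6 5 2], max=7
Drop 5: Z rot2 at col 1 lands with bottom-row=6; cleared 0 line(s) (total 0); column heights now [7 8 8 7 2], max=8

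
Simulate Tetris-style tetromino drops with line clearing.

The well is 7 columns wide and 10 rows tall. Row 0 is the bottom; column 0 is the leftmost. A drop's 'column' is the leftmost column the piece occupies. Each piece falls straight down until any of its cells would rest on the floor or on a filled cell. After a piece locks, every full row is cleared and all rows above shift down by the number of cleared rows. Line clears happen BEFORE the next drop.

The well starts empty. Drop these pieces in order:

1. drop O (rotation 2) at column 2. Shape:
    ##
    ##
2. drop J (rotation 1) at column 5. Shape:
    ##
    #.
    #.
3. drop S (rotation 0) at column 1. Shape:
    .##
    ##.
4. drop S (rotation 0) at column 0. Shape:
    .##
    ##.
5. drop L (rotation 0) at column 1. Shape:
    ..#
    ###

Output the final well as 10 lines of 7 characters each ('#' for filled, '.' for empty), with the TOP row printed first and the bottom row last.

Drop 1: O rot2 at col 2 lands with bottom-row=0; cleared 0 line(s) (total 0); column heights now [0 0 2 2 0 0 0], max=2
Drop 2: J rot1 at col 5 lands with bottom-row=0; cleared 0 line(s) (total 0); column heights now [0 0 2 2 0 3 3], max=3
Drop 3: S rot0 at col 1 lands with bottom-row=2; cleared 0 line(s) (total 0); column heights now [0 3 4 4 0 3 3], max=4
Drop 4: S rot0 at col 0 lands with bottom-row=3; cleared 0 line(s) (total 0); column heights now [4 5 5 4 0 3 3], max=5
Drop 5: L rot0 at col 1 lands with bottom-row=5; cleared 0 line(s) (total 0); column heights now [4 6 6 7 0 3 3], max=7

Answer: .......
.......
.......
...#...
.###...
.##....
####...
.##..##
..##.#.
..##.#.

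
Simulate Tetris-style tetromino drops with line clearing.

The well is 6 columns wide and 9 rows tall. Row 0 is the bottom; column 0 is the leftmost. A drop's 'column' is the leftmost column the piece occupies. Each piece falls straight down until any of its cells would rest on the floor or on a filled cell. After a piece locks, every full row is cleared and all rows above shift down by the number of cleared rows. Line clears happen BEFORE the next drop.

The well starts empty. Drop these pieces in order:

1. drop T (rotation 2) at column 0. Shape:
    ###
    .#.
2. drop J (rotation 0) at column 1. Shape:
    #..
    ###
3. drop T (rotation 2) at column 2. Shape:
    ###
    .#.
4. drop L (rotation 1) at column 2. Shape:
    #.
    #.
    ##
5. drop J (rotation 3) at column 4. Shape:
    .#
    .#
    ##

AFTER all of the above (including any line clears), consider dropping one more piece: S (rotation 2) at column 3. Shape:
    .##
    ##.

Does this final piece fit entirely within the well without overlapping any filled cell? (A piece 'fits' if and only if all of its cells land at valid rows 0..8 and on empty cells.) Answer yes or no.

Drop 1: T rot2 at col 0 lands with bottom-row=0; cleared 0 line(s) (total 0); column heights now [2 2 2 0 0 0], max=2
Drop 2: J rot0 at col 1 lands with bottom-row=2; cleared 0 line(s) (total 0); column heights now [2 4 3 3 0 0], max=4
Drop 3: T rot2 at col 2 lands with bottom-row=3; cleared 0 line(s) (total 0); column heights now [2 4 5 5 5 0], max=5
Drop 4: L rot1 at col 2 lands with bottom-row=5; cleared 0 line(s) (total 0); column heights now [2 4 8 6 5 0], max=8
Drop 5: J rot3 at col 4 lands with bottom-row=5; cleared 0 line(s) (total 0); column heights now [2 4 8 6 6 8], max=8
Test piece S rot2 at col 3 (width 3): heights before test = [2 4 8 6 6 8]; fits = True

Answer: yes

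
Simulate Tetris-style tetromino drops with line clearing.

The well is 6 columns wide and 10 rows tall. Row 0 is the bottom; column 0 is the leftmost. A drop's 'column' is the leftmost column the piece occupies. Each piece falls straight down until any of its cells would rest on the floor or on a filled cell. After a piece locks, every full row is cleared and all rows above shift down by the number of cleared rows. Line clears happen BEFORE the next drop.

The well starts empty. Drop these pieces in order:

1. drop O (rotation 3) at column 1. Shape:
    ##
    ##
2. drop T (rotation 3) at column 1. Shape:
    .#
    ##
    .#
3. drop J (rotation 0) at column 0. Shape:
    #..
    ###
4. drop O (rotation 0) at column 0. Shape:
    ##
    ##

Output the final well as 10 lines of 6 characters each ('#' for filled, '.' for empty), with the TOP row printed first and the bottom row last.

Answer: ......
##....
##....
#.....
###...
..#...
.##...
..#...
.##...
.##...

Derivation:
Drop 1: O rot3 at col 1 lands with bottom-row=0; cleared 0 line(s) (total 0); column heights now [0 2 2 0 0 0], max=2
Drop 2: T rot3 at col 1 lands with bottom-row=2; cleared 0 line(s) (total 0); column heights now [0 4 5 0 0 0], max=5
Drop 3: J rot0 at col 0 lands with bottom-row=5; cleared 0 line(s) (total 0); column heights now [7 6 6 0 0 0], max=7
Drop 4: O rot0 at col 0 lands with bottom-row=7; cleared 0 line(s) (total 0); column heights now [9 9 6 0 0 0], max=9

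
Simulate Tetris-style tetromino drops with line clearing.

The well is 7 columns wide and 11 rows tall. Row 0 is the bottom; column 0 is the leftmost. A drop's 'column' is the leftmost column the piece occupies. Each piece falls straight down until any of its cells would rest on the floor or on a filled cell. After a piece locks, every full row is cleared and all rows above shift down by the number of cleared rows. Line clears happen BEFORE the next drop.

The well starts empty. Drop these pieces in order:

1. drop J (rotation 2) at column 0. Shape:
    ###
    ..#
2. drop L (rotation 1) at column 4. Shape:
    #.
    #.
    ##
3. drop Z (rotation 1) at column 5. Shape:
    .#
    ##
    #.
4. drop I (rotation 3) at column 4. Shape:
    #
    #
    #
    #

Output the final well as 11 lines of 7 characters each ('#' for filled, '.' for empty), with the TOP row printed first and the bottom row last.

Answer: .......
.......
.......
.......
....#..
....#..
....#..
....#.#
....###
###.##.
..#.##.

Derivation:
Drop 1: J rot2 at col 0 lands with bottom-row=0; cleared 0 line(s) (total 0); column heights now [2 2 2 0 0 0 0], max=2
Drop 2: L rot1 at col 4 lands with bottom-row=0; cleared 0 line(s) (total 0); column heights now [2 2 2 0 3 1 0], max=3
Drop 3: Z rot1 at col 5 lands with bottom-row=1; cleared 0 line(s) (total 0); column heights now [2 2 2 0 3 3 4], max=4
Drop 4: I rot3 at col 4 lands with bottom-row=3; cleared 0 line(s) (total 0); column heights now [2 2 2 0 7 3 4], max=7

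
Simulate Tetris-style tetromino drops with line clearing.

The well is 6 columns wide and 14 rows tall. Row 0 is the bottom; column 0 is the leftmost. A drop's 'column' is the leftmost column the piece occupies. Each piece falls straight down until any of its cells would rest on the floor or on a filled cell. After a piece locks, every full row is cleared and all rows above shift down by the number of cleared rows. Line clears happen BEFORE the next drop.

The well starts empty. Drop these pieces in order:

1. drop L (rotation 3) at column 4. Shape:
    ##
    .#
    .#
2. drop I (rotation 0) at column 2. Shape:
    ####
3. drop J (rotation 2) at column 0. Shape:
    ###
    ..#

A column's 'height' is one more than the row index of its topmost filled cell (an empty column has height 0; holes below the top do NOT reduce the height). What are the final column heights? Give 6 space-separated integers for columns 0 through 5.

Drop 1: L rot3 at col 4 lands with bottom-row=0; cleared 0 line(s) (total 0); column heights now [0 0 0 0 3 3], max=3
Drop 2: I rot0 at col 2 lands with bottom-row=3; cleared 0 line(s) (total 0); column heights now [0 0 4 4 4 4], max=4
Drop 3: J rot2 at col 0 lands with bottom-row=4; cleared 0 line(s) (total 0); column heights now [6 6 6 4 4 4], max=6

Answer: 6 6 6 4 4 4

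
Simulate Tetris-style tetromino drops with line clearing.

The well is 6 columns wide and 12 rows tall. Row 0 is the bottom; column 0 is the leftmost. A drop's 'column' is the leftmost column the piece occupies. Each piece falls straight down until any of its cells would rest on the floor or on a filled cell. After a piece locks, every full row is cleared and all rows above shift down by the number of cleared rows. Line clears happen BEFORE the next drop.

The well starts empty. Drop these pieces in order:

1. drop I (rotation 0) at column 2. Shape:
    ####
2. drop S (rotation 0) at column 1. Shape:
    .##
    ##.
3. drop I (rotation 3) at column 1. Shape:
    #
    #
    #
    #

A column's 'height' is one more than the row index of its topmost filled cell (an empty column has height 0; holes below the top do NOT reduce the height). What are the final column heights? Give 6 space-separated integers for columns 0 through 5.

Answer: 0 6 3 3 1 1

Derivation:
Drop 1: I rot0 at col 2 lands with bottom-row=0; cleared 0 line(s) (total 0); column heights now [0 0 1 1 1 1], max=1
Drop 2: S rot0 at col 1 lands with bottom-row=1; cleared 0 line(s) (total 0); column heights now [0 2 3 3 1 1], max=3
Drop 3: I rot3 at col 1 lands with bottom-row=2; cleared 0 line(s) (total 0); column heights now [0 6 3 3 1 1], max=6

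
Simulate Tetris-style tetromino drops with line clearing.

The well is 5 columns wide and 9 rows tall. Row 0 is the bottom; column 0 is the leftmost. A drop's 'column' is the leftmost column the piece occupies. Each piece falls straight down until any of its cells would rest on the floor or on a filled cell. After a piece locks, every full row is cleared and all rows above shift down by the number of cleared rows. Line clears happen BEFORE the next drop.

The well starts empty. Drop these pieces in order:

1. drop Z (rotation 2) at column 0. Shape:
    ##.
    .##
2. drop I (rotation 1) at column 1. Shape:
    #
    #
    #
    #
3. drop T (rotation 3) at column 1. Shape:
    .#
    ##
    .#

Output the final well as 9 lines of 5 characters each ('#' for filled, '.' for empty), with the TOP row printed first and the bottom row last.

Answer: .....
..#..
.##..
.##..
.#...
.#...
.#...
##...
.##..

Derivation:
Drop 1: Z rot2 at col 0 lands with bottom-row=0; cleared 0 line(s) (total 0); column heights now [2 2 1 0 0], max=2
Drop 2: I rot1 at col 1 lands with bottom-row=2; cleared 0 line(s) (total 0); column heights now [2 6 1 0 0], max=6
Drop 3: T rot3 at col 1 lands with bottom-row=5; cleared 0 line(s) (total 0); column heights now [2 7 8 0 0], max=8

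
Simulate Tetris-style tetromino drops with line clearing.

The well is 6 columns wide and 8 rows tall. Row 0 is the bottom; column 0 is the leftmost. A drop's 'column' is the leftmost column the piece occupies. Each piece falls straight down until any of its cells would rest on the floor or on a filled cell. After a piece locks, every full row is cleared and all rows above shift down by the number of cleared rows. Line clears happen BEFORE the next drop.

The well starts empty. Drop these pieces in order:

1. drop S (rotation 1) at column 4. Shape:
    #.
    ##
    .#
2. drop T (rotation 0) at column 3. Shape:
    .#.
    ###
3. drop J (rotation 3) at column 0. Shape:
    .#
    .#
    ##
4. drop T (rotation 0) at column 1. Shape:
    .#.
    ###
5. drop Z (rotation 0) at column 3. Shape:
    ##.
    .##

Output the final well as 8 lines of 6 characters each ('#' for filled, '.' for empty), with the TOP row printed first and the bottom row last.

Drop 1: S rot1 at col 4 lands with bottom-row=0; cleared 0 line(s) (total 0); column heights now [0 0 0 0 3 2], max=3
Drop 2: T rot0 at col 3 lands with bottom-row=3; cleared 0 line(s) (total 0); column heights now [0 0 0 4 5 4], max=5
Drop 3: J rot3 at col 0 lands with bottom-row=0; cleared 0 line(s) (total 0); column heights now [1 3 0 4 5 4], max=5
Drop 4: T rot0 at col 1 lands with bottom-row=4; cleared 0 line(s) (total 0); column heights now [1 5 6 5 5 4], max=6
Drop 5: Z rot0 at col 3 lands with bottom-row=5; cleared 0 line(s) (total 0); column heights now [1 5 6 7 7 6], max=7

Answer: ......
...##.
..#.##
.####.
...###
.#..#.
.#..##
##...#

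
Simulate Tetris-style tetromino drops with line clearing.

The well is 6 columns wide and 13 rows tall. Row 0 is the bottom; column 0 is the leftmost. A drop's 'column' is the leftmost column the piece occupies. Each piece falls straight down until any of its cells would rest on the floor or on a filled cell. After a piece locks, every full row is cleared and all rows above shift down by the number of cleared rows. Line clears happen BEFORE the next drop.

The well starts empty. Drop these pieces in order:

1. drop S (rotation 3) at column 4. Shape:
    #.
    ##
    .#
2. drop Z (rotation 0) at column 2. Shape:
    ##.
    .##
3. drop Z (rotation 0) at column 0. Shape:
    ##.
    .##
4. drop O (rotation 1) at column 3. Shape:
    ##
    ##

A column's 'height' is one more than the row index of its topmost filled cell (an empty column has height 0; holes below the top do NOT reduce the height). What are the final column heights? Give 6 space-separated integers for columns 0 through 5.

Answer: 7 7 6 7 7 2

Derivation:
Drop 1: S rot3 at col 4 lands with bottom-row=0; cleared 0 line(s) (total 0); column heights now [0 0 0 0 3 2], max=3
Drop 2: Z rot0 at col 2 lands with bottom-row=3; cleared 0 line(s) (total 0); column heights now [0 0 5 5 4 2], max=5
Drop 3: Z rot0 at col 0 lands with bottom-row=5; cleared 0 line(s) (total 0); column heights now [7 7 6 5 4 2], max=7
Drop 4: O rot1 at col 3 lands with bottom-row=5; cleared 0 line(s) (total 0); column heights now [7 7 6 7 7 2], max=7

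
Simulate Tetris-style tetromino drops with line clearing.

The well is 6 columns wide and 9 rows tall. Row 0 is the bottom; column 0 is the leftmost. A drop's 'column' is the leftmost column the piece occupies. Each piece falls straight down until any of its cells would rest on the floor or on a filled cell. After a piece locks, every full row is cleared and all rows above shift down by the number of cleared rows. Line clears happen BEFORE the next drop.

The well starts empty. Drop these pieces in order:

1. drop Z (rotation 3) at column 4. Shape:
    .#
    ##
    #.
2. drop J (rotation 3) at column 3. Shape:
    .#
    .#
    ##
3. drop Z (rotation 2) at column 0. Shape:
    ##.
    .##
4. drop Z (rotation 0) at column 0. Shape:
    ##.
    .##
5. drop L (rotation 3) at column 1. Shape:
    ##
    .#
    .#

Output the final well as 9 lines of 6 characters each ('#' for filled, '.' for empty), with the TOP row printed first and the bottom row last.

Drop 1: Z rot3 at col 4 lands with bottom-row=0; cleared 0 line(s) (total 0); column heights now [0 0 0 0 2 3], max=3
Drop 2: J rot3 at col 3 lands with bottom-row=2; cleared 0 line(s) (total 0); column heights now [0 0 0 3 5 3], max=5
Drop 3: Z rot2 at col 0 lands with bottom-row=0; cleared 0 line(s) (total 0); column heights now [2 2 1 3 5 3], max=5
Drop 4: Z rot0 at col 0 lands with bottom-row=2; cleared 0 line(s) (total 0); column heights now [4 4 3 3 5 3], max=5
Drop 5: L rot3 at col 1 lands with bottom-row=3; cleared 0 line(s) (total 0); column heights now [4 6 6 3 5 3], max=6

Answer: ......
......
......
.##...
..#.#.
###.#.
.#####
##..##
.##.#.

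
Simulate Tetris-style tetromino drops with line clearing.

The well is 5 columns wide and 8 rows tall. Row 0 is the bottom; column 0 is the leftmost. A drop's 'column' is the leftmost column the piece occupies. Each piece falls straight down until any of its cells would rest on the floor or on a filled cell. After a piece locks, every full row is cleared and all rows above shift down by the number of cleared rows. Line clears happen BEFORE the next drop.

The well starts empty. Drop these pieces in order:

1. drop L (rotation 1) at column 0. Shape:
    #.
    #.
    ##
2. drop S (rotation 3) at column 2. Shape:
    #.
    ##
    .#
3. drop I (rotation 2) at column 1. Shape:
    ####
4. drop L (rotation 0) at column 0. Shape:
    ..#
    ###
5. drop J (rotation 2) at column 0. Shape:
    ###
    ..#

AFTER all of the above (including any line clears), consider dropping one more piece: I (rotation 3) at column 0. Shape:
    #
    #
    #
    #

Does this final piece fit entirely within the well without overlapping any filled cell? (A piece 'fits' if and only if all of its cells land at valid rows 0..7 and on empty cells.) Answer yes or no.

Drop 1: L rot1 at col 0 lands with bottom-row=0; cleared 0 line(s) (total 0); column heights now [3 1 0 0 0], max=3
Drop 2: S rot3 at col 2 lands with bottom-row=0; cleared 0 line(s) (total 0); column heights now [3 1 3 2 0], max=3
Drop 3: I rot2 at col 1 lands with bottom-row=3; cleared 0 line(s) (total 0); column heights now [3 4 4 4 4], max=4
Drop 4: L rot0 at col 0 lands with bottom-row=4; cleared 0 line(s) (total 0); column heights now [5 5 6 4 4], max=6
Drop 5: J rot2 at col 0 lands with bottom-row=6; cleared 0 line(s) (total 0); column heights now [8 8 8 4 4], max=8
Test piece I rot3 at col 0 (width 1): heights before test = [8 8 8 4 4]; fits = False

Answer: no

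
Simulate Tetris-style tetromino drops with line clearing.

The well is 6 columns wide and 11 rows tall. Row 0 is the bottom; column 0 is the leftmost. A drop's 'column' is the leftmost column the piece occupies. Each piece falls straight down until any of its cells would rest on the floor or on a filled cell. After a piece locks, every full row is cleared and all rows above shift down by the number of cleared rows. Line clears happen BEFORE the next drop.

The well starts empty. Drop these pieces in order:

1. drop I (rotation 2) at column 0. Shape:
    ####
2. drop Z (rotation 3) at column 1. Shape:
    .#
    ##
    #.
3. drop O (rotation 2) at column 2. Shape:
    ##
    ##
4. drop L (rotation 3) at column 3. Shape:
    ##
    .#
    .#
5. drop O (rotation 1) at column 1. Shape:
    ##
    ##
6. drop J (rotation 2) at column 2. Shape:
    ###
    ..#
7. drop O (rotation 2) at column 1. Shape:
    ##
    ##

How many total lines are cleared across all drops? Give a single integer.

Drop 1: I rot2 at col 0 lands with bottom-row=0; cleared 0 line(s) (total 0); column heights now [1 1 1 1 0 0], max=1
Drop 2: Z rot3 at col 1 lands with bottom-row=1; cleared 0 line(s) (total 0); column heights now [1 3 4 1 0 0], max=4
Drop 3: O rot2 at col 2 lands with bottom-row=4; cleared 0 line(s) (total 0); column heights now [1 3 6 6 0 0], max=6
Drop 4: L rot3 at col 3 lands with bottom-row=4; cleared 0 line(s) (total 0); column heights now [1 3 6 7 7 0], max=7
Drop 5: O rot1 at col 1 lands with bottom-row=6; cleared 0 line(s) (total 0); column heights now [1 8 8 7 7 0], max=8
Drop 6: J rot2 at col 2 lands with bottom-row=7; cleared 0 line(s) (total 0); column heights now [1 8 9 9 9 0], max=9
Drop 7: O rot2 at col 1 lands with bottom-row=9; cleared 0 line(s) (total 0); column heights now [1 11 11 9 9 0], max=11

Answer: 0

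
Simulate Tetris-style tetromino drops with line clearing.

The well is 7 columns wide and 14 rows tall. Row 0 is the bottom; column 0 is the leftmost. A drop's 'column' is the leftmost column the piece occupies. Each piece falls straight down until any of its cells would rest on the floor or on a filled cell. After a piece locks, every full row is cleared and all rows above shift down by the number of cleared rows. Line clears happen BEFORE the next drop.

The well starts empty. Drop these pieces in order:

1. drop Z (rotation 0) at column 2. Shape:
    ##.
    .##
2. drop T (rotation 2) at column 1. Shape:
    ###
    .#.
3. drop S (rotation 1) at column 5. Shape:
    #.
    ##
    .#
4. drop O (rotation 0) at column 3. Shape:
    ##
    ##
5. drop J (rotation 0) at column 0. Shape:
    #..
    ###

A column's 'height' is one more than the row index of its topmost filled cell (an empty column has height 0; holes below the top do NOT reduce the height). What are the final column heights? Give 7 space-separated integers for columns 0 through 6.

Answer: 6 5 5 6 6 3 2

Derivation:
Drop 1: Z rot0 at col 2 lands with bottom-row=0; cleared 0 line(s) (total 0); column heights now [0 0 2 2 1 0 0], max=2
Drop 2: T rot2 at col 1 lands with bottom-row=2; cleared 0 line(s) (total 0); column heights now [0 4 4 4 1 0 0], max=4
Drop 3: S rot1 at col 5 lands with bottom-row=0; cleared 0 line(s) (total 0); column heights now [0 4 4 4 1 3 2], max=4
Drop 4: O rot0 at col 3 lands with bottom-row=4; cleared 0 line(s) (total 0); column heights now [0 4 4 6 6 3 2], max=6
Drop 5: J rot0 at col 0 lands with bottom-row=4; cleared 0 line(s) (total 0); column heights now [6 5 5 6 6 3 2], max=6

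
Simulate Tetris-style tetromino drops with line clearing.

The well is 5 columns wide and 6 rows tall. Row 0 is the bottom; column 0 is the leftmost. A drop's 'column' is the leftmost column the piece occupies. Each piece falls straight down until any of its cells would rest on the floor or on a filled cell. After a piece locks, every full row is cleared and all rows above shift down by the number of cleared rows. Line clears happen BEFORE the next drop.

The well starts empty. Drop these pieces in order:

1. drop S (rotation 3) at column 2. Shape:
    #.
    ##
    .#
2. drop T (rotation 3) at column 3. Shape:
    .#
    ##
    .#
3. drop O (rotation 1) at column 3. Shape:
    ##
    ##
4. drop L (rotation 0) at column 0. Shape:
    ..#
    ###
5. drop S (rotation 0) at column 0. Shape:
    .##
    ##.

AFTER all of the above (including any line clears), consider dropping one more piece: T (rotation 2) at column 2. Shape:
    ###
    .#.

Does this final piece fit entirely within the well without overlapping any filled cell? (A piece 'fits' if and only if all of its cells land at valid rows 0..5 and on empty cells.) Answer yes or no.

Answer: no

Derivation:
Drop 1: S rot3 at col 2 lands with bottom-row=0; cleared 0 line(s) (total 0); column heights now [0 0 3 2 0], max=3
Drop 2: T rot3 at col 3 lands with bottom-row=1; cleared 0 line(s) (total 0); column heights now [0 0 3 3 4], max=4
Drop 3: O rot1 at col 3 lands with bottom-row=4; cleared 0 line(s) (total 0); column heights now [0 0 3 6 6], max=6
Drop 4: L rot0 at col 0 lands with bottom-row=3; cleared 0 line(s) (total 0); column heights now [4 4 5 6 6], max=6
Drop 5: S rot0 at col 0 lands with bottom-row=4; cleared 1 line(s) (total 1); column heights now [4 5 5 5 5], max=5
Test piece T rot2 at col 2 (width 3): heights before test = [4 5 5 5 5]; fits = False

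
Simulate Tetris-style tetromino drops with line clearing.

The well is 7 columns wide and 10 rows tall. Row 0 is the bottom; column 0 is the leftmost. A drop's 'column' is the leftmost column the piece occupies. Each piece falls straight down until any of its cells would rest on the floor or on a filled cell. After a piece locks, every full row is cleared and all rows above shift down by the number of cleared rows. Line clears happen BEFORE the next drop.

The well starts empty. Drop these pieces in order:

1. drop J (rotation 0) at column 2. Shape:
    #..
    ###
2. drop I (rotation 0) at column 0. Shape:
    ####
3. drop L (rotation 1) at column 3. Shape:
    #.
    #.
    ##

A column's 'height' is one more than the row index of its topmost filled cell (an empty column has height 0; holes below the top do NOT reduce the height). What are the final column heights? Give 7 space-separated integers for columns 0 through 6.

Answer: 3 3 3 6 4 0 0

Derivation:
Drop 1: J rot0 at col 2 lands with bottom-row=0; cleared 0 line(s) (total 0); column heights now [0 0 2 1 1 0 0], max=2
Drop 2: I rot0 at col 0 lands with bottom-row=2; cleared 0 line(s) (total 0); column heights now [3 3 3 3 1 0 0], max=3
Drop 3: L rot1 at col 3 lands with bottom-row=3; cleared 0 line(s) (total 0); column heights now [3 3 3 6 4 0 0], max=6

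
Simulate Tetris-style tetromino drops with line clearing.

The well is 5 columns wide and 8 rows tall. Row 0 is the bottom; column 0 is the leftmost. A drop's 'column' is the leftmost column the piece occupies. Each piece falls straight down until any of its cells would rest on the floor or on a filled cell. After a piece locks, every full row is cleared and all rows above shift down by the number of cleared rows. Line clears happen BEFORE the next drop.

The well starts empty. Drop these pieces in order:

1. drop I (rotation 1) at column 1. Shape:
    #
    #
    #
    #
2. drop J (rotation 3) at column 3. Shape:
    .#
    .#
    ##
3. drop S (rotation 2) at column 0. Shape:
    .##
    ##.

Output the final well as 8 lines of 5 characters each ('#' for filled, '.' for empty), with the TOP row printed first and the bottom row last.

Answer: .....
.....
.##..
##...
.#...
.#..#
.#..#
.#.##

Derivation:
Drop 1: I rot1 at col 1 lands with bottom-row=0; cleared 0 line(s) (total 0); column heights now [0 4 0 0 0], max=4
Drop 2: J rot3 at col 3 lands with bottom-row=0; cleared 0 line(s) (total 0); column heights now [0 4 0 1 3], max=4
Drop 3: S rot2 at col 0 lands with bottom-row=4; cleared 0 line(s) (total 0); column heights now [5 6 6 1 3], max=6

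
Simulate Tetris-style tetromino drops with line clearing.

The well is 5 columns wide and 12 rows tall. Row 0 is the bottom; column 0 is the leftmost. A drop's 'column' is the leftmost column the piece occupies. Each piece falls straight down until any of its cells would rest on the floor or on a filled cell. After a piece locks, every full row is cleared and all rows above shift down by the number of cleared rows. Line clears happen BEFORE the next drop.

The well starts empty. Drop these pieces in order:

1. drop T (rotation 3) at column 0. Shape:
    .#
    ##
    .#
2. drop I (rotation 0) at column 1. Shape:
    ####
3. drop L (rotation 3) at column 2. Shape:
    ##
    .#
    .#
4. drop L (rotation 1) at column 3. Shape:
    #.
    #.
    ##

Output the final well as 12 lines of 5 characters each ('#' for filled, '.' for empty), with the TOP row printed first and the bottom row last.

Answer: .....
.....
...#.
...#.
...##
..##.
...#.
...#.
.####
.#...
##...
.#...

Derivation:
Drop 1: T rot3 at col 0 lands with bottom-row=0; cleared 0 line(s) (total 0); column heights now [2 3 0 0 0], max=3
Drop 2: I rot0 at col 1 lands with bottom-row=3; cleared 0 line(s) (total 0); column heights now [2 4 4 4 4], max=4
Drop 3: L rot3 at col 2 lands with bottom-row=4; cleared 0 line(s) (total 0); column heights now [2 4 7 7 4], max=7
Drop 4: L rot1 at col 3 lands with bottom-row=7; cleared 0 line(s) (total 0); column heights now [2 4 7 10 8], max=10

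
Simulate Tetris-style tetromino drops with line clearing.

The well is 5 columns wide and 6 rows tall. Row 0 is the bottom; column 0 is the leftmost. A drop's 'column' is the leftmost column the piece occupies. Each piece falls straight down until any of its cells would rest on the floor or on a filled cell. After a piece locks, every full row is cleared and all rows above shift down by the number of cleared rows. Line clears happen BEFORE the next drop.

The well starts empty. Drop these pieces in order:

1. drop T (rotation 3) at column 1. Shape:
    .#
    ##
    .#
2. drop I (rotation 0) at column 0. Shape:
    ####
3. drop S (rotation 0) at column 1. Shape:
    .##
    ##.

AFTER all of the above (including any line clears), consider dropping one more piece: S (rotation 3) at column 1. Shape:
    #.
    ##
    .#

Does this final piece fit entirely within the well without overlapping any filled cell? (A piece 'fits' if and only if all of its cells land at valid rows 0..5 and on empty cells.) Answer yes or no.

Answer: no

Derivation:
Drop 1: T rot3 at col 1 lands with bottom-row=0; cleared 0 line(s) (total 0); column heights now [0 2 3 0 0], max=3
Drop 2: I rot0 at col 0 lands with bottom-row=3; cleared 0 line(s) (total 0); column heights now [4 4 4 4 0], max=4
Drop 3: S rot0 at col 1 lands with bottom-row=4; cleared 0 line(s) (total 0); column heights now [4 5 6 6 0], max=6
Test piece S rot3 at col 1 (width 2): heights before test = [4 5 6 6 0]; fits = False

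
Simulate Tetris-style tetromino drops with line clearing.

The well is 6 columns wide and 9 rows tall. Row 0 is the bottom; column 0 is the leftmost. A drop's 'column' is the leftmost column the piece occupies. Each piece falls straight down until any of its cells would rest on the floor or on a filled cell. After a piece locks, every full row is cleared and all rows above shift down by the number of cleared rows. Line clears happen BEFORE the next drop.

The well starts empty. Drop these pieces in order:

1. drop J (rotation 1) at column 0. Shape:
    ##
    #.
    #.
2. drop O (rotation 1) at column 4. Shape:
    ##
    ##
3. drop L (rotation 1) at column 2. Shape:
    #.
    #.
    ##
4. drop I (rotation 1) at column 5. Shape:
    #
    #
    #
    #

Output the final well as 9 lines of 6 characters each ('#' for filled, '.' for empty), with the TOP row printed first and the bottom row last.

Answer: ......
......
......
.....#
.....#
.....#
###..#
#.#.##
#.####

Derivation:
Drop 1: J rot1 at col 0 lands with bottom-row=0; cleared 0 line(s) (total 0); column heights now [3 3 0 0 0 0], max=3
Drop 2: O rot1 at col 4 lands with bottom-row=0; cleared 0 line(s) (total 0); column heights now [3 3 0 0 2 2], max=3
Drop 3: L rot1 at col 2 lands with bottom-row=0; cleared 0 line(s) (total 0); column heights now [3 3 3 1 2 2], max=3
Drop 4: I rot1 at col 5 lands with bottom-row=2; cleared 0 line(s) (total 0); column heights now [3 3 3 1 2 6], max=6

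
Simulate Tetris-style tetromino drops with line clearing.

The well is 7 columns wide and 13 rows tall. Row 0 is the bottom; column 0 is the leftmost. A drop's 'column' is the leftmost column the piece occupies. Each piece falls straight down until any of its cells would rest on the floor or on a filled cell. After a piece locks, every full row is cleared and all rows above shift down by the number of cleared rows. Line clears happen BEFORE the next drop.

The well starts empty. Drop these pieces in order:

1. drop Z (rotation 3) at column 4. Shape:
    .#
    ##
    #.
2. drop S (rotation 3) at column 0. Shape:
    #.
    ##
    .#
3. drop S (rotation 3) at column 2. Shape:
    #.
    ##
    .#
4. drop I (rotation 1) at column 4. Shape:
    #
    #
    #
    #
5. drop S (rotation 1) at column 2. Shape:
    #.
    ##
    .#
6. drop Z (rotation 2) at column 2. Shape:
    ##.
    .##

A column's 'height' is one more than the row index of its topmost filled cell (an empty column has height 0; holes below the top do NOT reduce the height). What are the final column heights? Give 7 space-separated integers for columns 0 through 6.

Drop 1: Z rot3 at col 4 lands with bottom-row=0; cleared 0 line(s) (total 0); column heights now [0 0 0 0 2 3 0], max=3
Drop 2: S rot3 at col 0 lands with bottom-row=0; cleared 0 line(s) (total 0); column heights now [3 2 0 0 2 3 0], max=3
Drop 3: S rot3 at col 2 lands with bottom-row=0; cleared 0 line(s) (total 0); column heights now [3 2 3 2 2 3 0], max=3
Drop 4: I rot1 at col 4 lands with bottom-row=2; cleared 0 line(s) (total 0); column heights now [3 2 3 2 6 3 0], max=6
Drop 5: S rot1 at col 2 lands with bottom-row=2; cleared 0 line(s) (total 0); column heights now [3 2 5 4 6 3 0], max=6
Drop 6: Z rot2 at col 2 lands with bottom-row=6; cleared 0 line(s) (total 0); column heights now [3 2 8 8 7 3 0], max=8

Answer: 3 2 8 8 7 3 0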